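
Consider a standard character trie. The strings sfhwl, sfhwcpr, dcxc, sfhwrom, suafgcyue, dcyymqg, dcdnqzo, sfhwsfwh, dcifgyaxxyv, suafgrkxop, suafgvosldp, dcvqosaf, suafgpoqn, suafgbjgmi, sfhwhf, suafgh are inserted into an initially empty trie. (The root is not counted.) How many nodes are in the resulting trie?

75

Trace insertions, counting only characters that open a new branch:
  "sfhwl" → 5 new (s, f, h, w, l)
  "sfhwcpr" → prefix "sfhw" already present; 3 new (c, p, r)
  "dcxc" → 4 new (d, c, x, c)
  "sfhwrom" → prefix "sfhw" already present; 3 new (r, o, m)
  "suafgcyue" → prefix "s" already present; 8 new (u, a, f, g, c, y, u, e)
  "dcyymqg" → prefix "dc" already present; 5 new (y, y, m, q, g)
  "dcdnqzo" → prefix "dc" already present; 5 new (d, n, q, z, o)
  "sfhwsfwh" → prefix "sfhw" already present; 4 new (s, f, w, h)
  "dcifgyaxxyv" → prefix "dc" already present; 9 new (i, f, g, y, a, x, x, y, v)
  "suafgrkxop" → prefix "suafg" already present; 5 new (r, k, x, o, p)
  "suafgvosldp" → prefix "suafg" already present; 6 new (v, o, s, l, d, p)
  "dcvqosaf" → prefix "dc" already present; 6 new (v, q, o, s, a, f)
  "suafgpoqn" → prefix "suafg" already present; 4 new (p, o, q, n)
  "suafgbjgmi" → prefix "suafg" already present; 5 new (b, j, g, m, i)
  "sfhwhf" → prefix "sfhw" already present; 2 new (h, f)
  "suafgh" → prefix "suafg" already present; 1 new (h)
Total nodes = 5 + 3 + 4 + 3 + 8 + 5 + 5 + 4 + 9 + 5 + 6 + 6 + 4 + 5 + 2 + 1 = 75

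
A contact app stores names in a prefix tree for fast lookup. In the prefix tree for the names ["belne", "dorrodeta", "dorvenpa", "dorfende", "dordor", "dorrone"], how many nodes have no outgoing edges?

6

A leaf is a node with no children — equivalently, the end of a word that is not a proper prefix of any other stored word.
Those words: "belne", "dordor", "dorfende", "dorrodeta", "dorrone", "dorvenpa"
Leaf count: 6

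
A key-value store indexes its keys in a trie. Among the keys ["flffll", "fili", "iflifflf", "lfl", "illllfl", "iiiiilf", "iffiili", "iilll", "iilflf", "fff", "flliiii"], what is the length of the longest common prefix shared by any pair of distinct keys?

3

Equivalently: take the maximum, over all pairs, of their longest common prefix length.
"iilflf" and "iilll" agree on "iil" (3 characters) before diverging; nothing deeper is shared.
Longest shared-prefix length: 3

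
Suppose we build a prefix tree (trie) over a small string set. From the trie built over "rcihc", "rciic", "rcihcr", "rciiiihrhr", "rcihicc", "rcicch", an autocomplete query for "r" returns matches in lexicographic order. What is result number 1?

rcicch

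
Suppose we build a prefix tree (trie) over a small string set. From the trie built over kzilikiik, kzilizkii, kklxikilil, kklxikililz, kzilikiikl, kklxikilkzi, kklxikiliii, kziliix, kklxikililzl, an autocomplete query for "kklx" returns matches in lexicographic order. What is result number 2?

kklxikilil

DFS of the "kklx" subtree visits, in order: "kklxikiliii", "kklxikilil", "kklxikililz", "kklxikililzl", "kklxikilkzi"
The 2nd is kklxikilil.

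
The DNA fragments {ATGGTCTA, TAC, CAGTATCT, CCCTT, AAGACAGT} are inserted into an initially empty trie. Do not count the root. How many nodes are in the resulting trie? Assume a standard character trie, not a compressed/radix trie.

Insert word by word; a character creates a node only if that edge doesn't already exist:
  "ATGGTCTA" → 8 new (A, T, G, G, T, C, T, A)
  "TAC" → 3 new (T, A, C)
  "CAGTATCT" → 8 new (C, A, G, T, A, T, C, T)
  "CCCTT" → prefix "C" already present; 4 new (C, C, T, T)
  "AAGACAGT" → prefix "A" already present; 7 new (A, G, A, C, A, G, T)
Total nodes = 8 + 3 + 8 + 4 + 7 = 30

30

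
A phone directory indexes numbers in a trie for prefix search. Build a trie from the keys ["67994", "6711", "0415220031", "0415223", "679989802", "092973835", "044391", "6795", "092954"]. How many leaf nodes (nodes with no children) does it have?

9

Leaves are exactly the stored words that no other stored word extends.
Those words: "0415220031", "0415223", "044391", "092954", "092973835", "6711", "6795", "67994", "679989802"
Leaf count: 9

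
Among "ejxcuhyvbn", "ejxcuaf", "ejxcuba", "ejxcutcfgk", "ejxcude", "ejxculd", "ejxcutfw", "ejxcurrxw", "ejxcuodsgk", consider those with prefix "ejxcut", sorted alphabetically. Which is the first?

ejxcutcfgk

Filter for "ejxcut…" and sort: "ejxcutcfgk", "ejxcutfw"
The 1st is ejxcutcfgk.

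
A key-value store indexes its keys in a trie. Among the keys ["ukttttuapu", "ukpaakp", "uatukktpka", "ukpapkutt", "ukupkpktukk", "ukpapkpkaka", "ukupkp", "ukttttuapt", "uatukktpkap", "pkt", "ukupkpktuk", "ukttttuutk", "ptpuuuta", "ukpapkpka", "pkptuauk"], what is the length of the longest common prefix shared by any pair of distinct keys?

10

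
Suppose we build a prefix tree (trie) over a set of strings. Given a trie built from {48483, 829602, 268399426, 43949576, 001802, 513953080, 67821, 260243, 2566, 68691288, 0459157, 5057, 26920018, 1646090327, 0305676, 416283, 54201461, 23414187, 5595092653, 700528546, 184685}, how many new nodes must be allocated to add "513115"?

3

"513" is already a path in the trie; the remaining "115" must be added.
New nodes needed: |"513115"| − 3 = 6 − 3 = 3.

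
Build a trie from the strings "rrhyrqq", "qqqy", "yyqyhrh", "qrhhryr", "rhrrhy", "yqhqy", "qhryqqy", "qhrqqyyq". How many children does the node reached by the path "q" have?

The children of the "q" node are the distinct next characters among strings starting with "q".
Distinct next characters after "q": h, q, r.
That node has 3 child edges.

3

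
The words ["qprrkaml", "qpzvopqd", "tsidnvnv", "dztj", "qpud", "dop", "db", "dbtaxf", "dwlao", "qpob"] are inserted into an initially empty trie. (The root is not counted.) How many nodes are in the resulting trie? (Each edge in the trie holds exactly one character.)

Count nodes per top-level branch (shared prefixes stored once):
  'd'-branch (db, dbtaxf, dop, dwlao, dztj): 15 nodes
  'q'-branch (qpob, qprrkaml, qpud, qpzvopqd): 18 nodes
  't'-branch (tsidnvnv): 8 nodes
Sum: 41

41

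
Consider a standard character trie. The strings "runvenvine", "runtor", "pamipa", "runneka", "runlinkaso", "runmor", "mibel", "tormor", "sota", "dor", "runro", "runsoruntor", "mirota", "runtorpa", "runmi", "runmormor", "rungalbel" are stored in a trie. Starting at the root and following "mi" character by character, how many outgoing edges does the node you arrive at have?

2

Walk "mi" from the root, arriving at one node.
Characters that immediately follow "mi" among the stored strings: {b, r}.
That node has 2 child edges.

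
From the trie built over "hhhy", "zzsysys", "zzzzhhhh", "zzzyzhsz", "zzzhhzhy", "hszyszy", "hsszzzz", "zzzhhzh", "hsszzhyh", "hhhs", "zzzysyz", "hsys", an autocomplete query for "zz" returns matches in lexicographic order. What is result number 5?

zzzyzhsz

DFS of the "zz" subtree visits, in order: "zzsysys", "zzzhhzh", "zzzhhzhy", "zzzysyz", "zzzyzhsz", "zzzzhhhh"
The 5th is zzzyzhsz.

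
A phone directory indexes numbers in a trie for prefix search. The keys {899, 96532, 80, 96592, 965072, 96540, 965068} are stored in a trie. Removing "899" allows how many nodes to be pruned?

2

A node on "899"'s path can go only if nothing else ends at it or branches off below it.
The suffix "99" (2 nodes) is used only by "899"; the node for "8" still has the child "0", so pruning stops there.
Nodes removed: 2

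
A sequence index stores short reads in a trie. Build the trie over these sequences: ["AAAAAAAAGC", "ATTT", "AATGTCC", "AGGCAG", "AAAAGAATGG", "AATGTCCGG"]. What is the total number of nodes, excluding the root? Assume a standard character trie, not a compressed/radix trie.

Insert word by word; a character creates a node only if that edge doesn't already exist:
  "AAAAAAAAGC" → 10 new (A, A, A, A, A, A, A, A, G, C)
  "ATTT" → prefix "A" already present; 3 new (T, T, T)
  "AATGTCC" → prefix "AA" already present; 5 new (T, G, T, C, C)
  "AGGCAG" → prefix "A" already present; 5 new (G, G, C, A, G)
  "AAAAGAATGG" → prefix "AAAA" already present; 6 new (G, A, A, T, G, G)
  "AATGTCCGG" → prefix "AATGTCC" already present; 2 new (G, G)
Total nodes = 10 + 3 + 5 + 5 + 6 + 2 = 31

31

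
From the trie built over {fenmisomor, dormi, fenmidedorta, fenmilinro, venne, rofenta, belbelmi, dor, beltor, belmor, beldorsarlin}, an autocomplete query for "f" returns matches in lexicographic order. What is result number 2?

fenmilinro

Filter for "f…" and sort: "fenmidedorta", "fenmilinro", "fenmisomor"
Position 2: fenmilinro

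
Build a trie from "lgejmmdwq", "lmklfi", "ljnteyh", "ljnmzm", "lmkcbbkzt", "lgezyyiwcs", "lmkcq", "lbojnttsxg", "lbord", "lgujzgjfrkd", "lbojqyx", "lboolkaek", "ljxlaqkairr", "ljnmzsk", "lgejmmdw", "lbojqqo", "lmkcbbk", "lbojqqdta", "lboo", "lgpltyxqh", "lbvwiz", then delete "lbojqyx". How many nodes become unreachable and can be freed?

After clearing the end-marker at "lbojqyx", prune upward until reaching a node still needed by another word.
The suffix "yx" (2 nodes) is used only by "lbojqyx"; the node for "lbojq" still has the child "q", so pruning stops there.
Nodes removed: 2

2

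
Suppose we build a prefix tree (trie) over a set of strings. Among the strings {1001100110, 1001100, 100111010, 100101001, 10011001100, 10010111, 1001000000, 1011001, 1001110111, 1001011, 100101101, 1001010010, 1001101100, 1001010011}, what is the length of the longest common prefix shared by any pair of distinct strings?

The deepest shared node is where two words last agree before diverging.
e.g. "1001100110" and "10011001100" share the prefix "1001100110" of length 10; no pair shares a longer one.
Longest shared-prefix length: 10

10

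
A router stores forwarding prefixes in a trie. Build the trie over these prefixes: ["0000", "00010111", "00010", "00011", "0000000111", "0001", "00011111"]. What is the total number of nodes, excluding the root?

Trie structure (* marks end of a word):
(root)
└─ 0
   └─ 0
      └─ 0
         ├─ 0 *
         │  └─ 0
         │     └─ 0
         │        └─ 0
         │           └─ 1
         │              └─ 1
         │                 └─ 1 *
         └─ 1 *
            ├─ 0 *
            │  └─ 1
            │     └─ 1
            │        └─ 1 *
            └─ 1 *
               └─ 1
                  └─ 1
                     └─ 1 *
Counting every labelled node above: 19.

19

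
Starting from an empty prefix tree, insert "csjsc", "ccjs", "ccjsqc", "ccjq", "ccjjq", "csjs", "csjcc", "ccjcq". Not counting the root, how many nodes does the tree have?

17

For each word, the new-node count is its length minus the longest prefix already in the trie:
  "csjsc" → 5 new (c, s, j, s, c)
  "ccjs" → prefix "c" already present; 3 new (c, j, s)
  "ccjsqc" → prefix "ccjs" already present; 2 new (q, c)
  "ccjq" → prefix "ccj" already present; 1 new (q)
  "ccjjq" → prefix "ccj" already present; 2 new (j, q)
  "csjs" → prefix "csjs" already present; 0 new (none)
  "csjcc" → prefix "csj" already present; 2 new (c, c)
  "ccjcq" → prefix "ccj" already present; 2 new (c, q)
Total nodes = 5 + 3 + 2 + 1 + 2 + 0 + 2 + 2 = 17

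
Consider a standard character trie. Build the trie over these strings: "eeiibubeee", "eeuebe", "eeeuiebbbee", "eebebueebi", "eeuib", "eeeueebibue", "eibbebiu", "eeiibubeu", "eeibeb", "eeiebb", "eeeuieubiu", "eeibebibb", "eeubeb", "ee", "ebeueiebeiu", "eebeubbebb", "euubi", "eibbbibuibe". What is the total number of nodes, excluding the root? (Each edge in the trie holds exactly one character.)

Insert word by word; a character creates a node only if that edge doesn't already exist:
  "eeiibubeee" → 10 new (e, e, i, i, b, u, b, e, e, e)
  "eeuebe" → prefix "ee" already present; 4 new (u, e, b, e)
  "eeeuiebbbee" → prefix "ee" already present; 9 new (e, u, i, e, b, b, b, e, e)
  "eebebueebi" → prefix "ee" already present; 8 new (b, e, b, u, e, e, b, i)
  "eeuib" → prefix "eeu" already present; 2 new (i, b)
  "eeeueebibue" → prefix "eeeu" already present; 7 new (e, e, b, i, b, u, e)
  "eibbebiu" → prefix "e" already present; 7 new (i, b, b, e, b, i, u)
  "eeiibubeu" → prefix "eeiibube" already present; 1 new (u)
  "eeibeb" → prefix "eei" already present; 3 new (b, e, b)
  "eeiebb" → prefix "eei" already present; 3 new (e, b, b)
  "eeeuieubiu" → prefix "eeeuie" already present; 4 new (u, b, i, u)
  "eeibebibb" → prefix "eeibeb" already present; 3 new (i, b, b)
  "eeubeb" → prefix "eeu" already present; 3 new (b, e, b)
  "ee" → prefix "ee" already present; 0 new (none)
  "ebeueiebeiu" → prefix "e" already present; 10 new (b, e, u, e, i, e, b, e, i, u)
  "eebeubbebb" → prefix "eebe" already present; 6 new (u, b, b, e, b, b)
  "euubi" → prefix "e" already present; 4 new (u, u, b, i)
  "eibbbibuibe" → prefix "eibb" already present; 7 new (b, i, b, u, i, b, e)
Total nodes = 10 + 4 + 9 + 8 + 2 + 7 + 7 + 1 + 3 + 3 + 4 + 3 + 3 + 0 + 10 + 6 + 4 + 7 = 91

91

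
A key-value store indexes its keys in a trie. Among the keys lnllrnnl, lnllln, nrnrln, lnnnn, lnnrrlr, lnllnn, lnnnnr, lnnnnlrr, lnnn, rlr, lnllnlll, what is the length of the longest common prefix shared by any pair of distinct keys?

5

Look for the deepest trie node that still has at least two words in its subtree.
"lnllnlll" and "lnllnn" agree on "lnlln" (5 characters) before diverging; nothing deeper is shared.
Longest shared-prefix length: 5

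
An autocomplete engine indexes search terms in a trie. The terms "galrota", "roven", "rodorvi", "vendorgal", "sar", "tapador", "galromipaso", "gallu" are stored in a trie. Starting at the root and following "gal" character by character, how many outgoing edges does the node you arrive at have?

2

The children of the "gal" node are the distinct next characters among strings starting with "gal".
Distinct next characters after "gal": l, r.
That node has 2 child edges.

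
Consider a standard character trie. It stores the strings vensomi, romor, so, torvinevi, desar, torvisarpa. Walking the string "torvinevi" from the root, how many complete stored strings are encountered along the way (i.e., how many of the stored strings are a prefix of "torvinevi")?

Traverse "torvinevi" character by character; count nodes along the way that are marked as word ends.
Prefixes of the query that are stored words: "torvinevi"
Count: 1

1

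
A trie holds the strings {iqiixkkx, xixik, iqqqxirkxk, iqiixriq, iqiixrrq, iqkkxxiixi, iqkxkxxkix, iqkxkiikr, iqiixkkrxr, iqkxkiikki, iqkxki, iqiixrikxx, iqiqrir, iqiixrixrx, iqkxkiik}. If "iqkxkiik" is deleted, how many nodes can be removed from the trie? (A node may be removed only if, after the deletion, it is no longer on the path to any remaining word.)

0

After clearing the end-marker at "iqkxkiik", prune upward until reaching a node still needed by another word.
Every node on "iqkxkiik" is still needed (e.g. by "iqkxkiikr"), so nothing is freed.
Nodes removed: 0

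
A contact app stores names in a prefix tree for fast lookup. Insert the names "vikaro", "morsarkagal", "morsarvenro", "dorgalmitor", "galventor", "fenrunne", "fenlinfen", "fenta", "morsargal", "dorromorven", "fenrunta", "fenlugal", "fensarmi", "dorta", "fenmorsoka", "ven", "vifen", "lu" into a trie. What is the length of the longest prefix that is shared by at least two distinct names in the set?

6

The deepest shared node is where two words last agree before diverging.
"fenrunne" and "fenrunta" agree on "fenrun" (6 characters) before diverging; nothing deeper is shared.
Longest shared-prefix length: 6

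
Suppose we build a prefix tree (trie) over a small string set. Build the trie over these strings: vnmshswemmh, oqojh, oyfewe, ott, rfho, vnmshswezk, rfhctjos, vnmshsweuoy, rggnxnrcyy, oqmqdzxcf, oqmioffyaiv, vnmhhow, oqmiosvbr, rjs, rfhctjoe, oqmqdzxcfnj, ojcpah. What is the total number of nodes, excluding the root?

79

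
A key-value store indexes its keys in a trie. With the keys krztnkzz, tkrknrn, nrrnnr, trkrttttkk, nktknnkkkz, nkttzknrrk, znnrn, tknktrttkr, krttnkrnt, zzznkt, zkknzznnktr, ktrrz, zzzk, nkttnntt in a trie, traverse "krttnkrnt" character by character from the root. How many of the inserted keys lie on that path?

1

Check each prefix of "krttnkrnt" against the stored set — each match is an end-marker on the path.
Prefixes of the query that are stored words: "krttnkrnt"
Count: 1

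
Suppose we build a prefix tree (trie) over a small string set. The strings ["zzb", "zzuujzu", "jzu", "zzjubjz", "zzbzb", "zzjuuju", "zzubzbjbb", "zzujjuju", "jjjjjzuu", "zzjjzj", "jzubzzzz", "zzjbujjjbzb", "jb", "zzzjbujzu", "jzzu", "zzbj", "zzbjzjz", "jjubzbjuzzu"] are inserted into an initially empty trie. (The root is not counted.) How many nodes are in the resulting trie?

78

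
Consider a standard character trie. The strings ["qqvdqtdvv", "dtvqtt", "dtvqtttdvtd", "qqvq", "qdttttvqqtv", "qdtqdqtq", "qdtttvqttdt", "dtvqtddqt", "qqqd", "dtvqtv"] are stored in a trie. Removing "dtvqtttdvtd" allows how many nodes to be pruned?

5

Walk "dtvqtttdvtd" from the leaf back toward the root, removing each node that no remaining word uses.
The suffix "tdvtd" (5 nodes) is used only by "dtvqtttdvtd"; "dtvqtt" is itself a stored word, so pruning stops there.
Nodes removed: 5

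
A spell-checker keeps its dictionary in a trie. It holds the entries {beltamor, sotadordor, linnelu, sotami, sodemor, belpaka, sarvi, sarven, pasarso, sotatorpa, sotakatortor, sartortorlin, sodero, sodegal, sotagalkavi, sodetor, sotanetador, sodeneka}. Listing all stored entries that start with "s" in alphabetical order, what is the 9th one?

sotadordor

DFS of the "s" subtree visits, in order: "sartortorlin", "sarven", "sarvi", "sodegal", "sodemor", "sodeneka", "sodero", "sodetor", "sotadordor", "sotagalkavi", "sotakatortor", "sotami", "sotanetador", "sotatorpa"
Position 9: sotadordor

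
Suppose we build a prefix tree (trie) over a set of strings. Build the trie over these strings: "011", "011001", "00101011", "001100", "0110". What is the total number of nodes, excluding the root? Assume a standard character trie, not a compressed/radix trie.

16

For each word, the new-node count is its length minus the longest prefix already in the trie:
  "011" → 3 new (0, 1, 1)
  "011001" → prefix "011" already present; 3 new (0, 0, 1)
  "00101011" → prefix "0" already present; 7 new (0, 1, 0, 1, 0, 1, 1)
  "001100" → prefix "001" already present; 3 new (1, 0, 0)
  "0110" → prefix "0110" already present; 0 new (none)
Total nodes = 3 + 3 + 7 + 3 + 0 = 16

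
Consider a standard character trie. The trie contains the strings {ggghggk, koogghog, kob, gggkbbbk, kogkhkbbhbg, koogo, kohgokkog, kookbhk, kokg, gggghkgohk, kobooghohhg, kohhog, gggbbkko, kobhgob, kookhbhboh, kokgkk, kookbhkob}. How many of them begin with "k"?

13

Traverse to the node for "k", then collect every word in that subtree.
Words under "k": kob, kobhgob, kobooghohhg, kogkhkbbhbg, kohgokkog, kohhog, kokg, kokgkk, koogghog, koogo, kookbhk, kookbhkob, kookhbhboh
Count: 13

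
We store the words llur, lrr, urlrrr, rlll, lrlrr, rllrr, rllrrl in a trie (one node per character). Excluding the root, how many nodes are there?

22

Trace insertions, counting only characters that open a new branch:
  "llur" → 4 new (l, l, u, r)
  "lrr" → prefix "l" already present; 2 new (r, r)
  "urlrrr" → 6 new (u, r, l, r, r, r)
  "rlll" → 4 new (r, l, l, l)
  "lrlrr" → prefix "lr" already present; 3 new (l, r, r)
  "rllrr" → prefix "rll" already present; 2 new (r, r)
  "rllrrl" → prefix "rllrr" already present; 1 new (l)
Total nodes = 4 + 2 + 6 + 4 + 3 + 2 + 1 = 22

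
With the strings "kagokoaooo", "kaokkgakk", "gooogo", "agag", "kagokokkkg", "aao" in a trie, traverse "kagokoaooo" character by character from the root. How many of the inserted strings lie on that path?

Traverse "kagokoaooo" character by character; count nodes along the way that are marked as word ends.
Prefixes of the query that are stored words: "kagokoaooo"
Count: 1

1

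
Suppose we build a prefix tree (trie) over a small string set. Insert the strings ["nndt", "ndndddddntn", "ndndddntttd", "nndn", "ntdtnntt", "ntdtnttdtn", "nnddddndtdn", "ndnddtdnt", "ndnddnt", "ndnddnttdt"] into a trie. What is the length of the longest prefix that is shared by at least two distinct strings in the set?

The deepest shared node is where two words last agree before diverging.
e.g. "ndnddnt" and "ndnddnttdt" share the prefix "ndnddnt" of length 7; no pair shares a longer one.
Longest shared-prefix length: 7

7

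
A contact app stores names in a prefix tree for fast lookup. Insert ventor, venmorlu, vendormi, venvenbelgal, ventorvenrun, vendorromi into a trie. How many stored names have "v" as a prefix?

6

Walk to "v"; the words in its subtree are exactly those with that prefix.
Words under "v": vendormi, vendorromi, venmorlu, ventor, ventorvenrun, venvenbelgal
Count: 6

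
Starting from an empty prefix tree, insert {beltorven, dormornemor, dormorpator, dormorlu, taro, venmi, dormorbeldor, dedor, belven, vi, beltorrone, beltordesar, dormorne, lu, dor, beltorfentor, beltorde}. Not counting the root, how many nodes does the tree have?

Insert word by word; a character creates a node only if that edge doesn't already exist:
  "beltorven" → 9 new (b, e, l, t, o, r, v, e, n)
  "dormornemor" → 11 new (d, o, r, m, o, r, n, e, m, o, r)
  "dormorpator" → prefix "dormor" already present; 5 new (p, a, t, o, r)
  "dormorlu" → prefix "dormor" already present; 2 new (l, u)
  "taro" → 4 new (t, a, r, o)
  "venmi" → 5 new (v, e, n, m, i)
  "dormorbeldor" → prefix "dormor" already present; 6 new (b, e, l, d, o, r)
  "dedor" → prefix "d" already present; 4 new (e, d, o, r)
  "belven" → prefix "bel" already present; 3 new (v, e, n)
  "vi" → prefix "v" already present; 1 new (i)
  "beltorrone" → prefix "beltor" already present; 4 new (r, o, n, e)
  "beltordesar" → prefix "beltor" already present; 5 new (d, e, s, a, r)
  "dormorne" → prefix "dormorne" already present; 0 new (none)
  "lu" → 2 new (l, u)
  "dor" → prefix "dor" already present; 0 new (none)
  "beltorfentor" → prefix "beltor" already present; 6 new (f, e, n, t, o, r)
  "beltorde" → prefix "beltorde" already present; 0 new (none)
Total nodes = 9 + 11 + 5 + 2 + 4 + 5 + 6 + 4 + 3 + 1 + 4 + 5 + 0 + 2 + 0 + 6 + 0 = 67

67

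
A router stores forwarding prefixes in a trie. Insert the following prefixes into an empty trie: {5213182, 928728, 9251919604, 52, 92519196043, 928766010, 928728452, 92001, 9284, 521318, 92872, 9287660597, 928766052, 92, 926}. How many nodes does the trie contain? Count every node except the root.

39

For each word, the new-node count is its length minus the longest prefix already in the trie:
  "5213182" → 7 new (5, 2, 1, 3, 1, 8, 2)
  "928728" → 6 new (9, 2, 8, 7, 2, 8)
  "9251919604" → prefix "92" already present; 8 new (5, 1, 9, 1, 9, 6, 0, 4)
  "52" → prefix "52" already present; 0 new (none)
  "92519196043" → prefix "9251919604" already present; 1 new (3)
  "928766010" → prefix "9287" already present; 5 new (6, 6, 0, 1, 0)
  "928728452" → prefix "928728" already present; 3 new (4, 5, 2)
  "92001" → prefix "92" already present; 3 new (0, 0, 1)
  "9284" → prefix "928" already present; 1 new (4)
  "521318" → prefix "521318" already present; 0 new (none)
  "92872" → prefix "92872" already present; 0 new (none)
  "9287660597" → prefix "9287660" already present; 3 new (5, 9, 7)
  "928766052" → prefix "92876605" already present; 1 new (2)
  "92" → prefix "92" already present; 0 new (none)
  "926" → prefix "92" already present; 1 new (6)
Total nodes = 7 + 6 + 8 + 0 + 1 + 5 + 3 + 3 + 1 + 0 + 0 + 3 + 1 + 0 + 1 = 39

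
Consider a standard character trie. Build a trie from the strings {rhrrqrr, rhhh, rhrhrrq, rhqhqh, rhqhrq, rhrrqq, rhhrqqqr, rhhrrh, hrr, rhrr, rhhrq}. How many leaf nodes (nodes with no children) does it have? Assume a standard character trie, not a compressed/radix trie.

A leaf is a node with no children — equivalently, the end of a word that is not a proper prefix of any other stored word.
Those words: "hrr", "rhhh", "rhhrqqqr", "rhhrrh", "rhqhqh", "rhqhrq", "rhrhrrq", "rhrrqq", "rhrrqrr"
Leaf count: 9

9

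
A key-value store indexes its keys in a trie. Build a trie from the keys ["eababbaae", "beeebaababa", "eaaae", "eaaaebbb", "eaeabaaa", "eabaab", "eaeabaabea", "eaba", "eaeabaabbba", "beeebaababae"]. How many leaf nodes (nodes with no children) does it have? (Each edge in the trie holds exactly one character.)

7

Leaves are exactly the stored words that no other stored word extends.
Those words: "beeebaababae", "eaaaebbb", "eabaab", "eababbaae", "eaeabaaa", "eaeabaabbba", "eaeabaabea"
Leaf count: 7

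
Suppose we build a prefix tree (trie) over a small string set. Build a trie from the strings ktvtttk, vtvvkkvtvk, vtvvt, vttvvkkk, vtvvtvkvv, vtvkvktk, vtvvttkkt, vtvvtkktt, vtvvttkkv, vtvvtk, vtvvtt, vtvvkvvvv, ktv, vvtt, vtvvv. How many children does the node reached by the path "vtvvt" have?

The children of the "vtvvt" node are the distinct next characters among strings starting with "vtvvt".
Characters that immediately follow "vtvvt" among the stored strings: {k, t, v}.
That node has 3 child edges.

3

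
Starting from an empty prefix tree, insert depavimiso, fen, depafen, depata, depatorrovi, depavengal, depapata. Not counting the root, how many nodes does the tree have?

Trie structure (* marks end of a word):
(root)
├─ d
│  └─ e
│     └─ p
│        └─ a
│           ├─ f
│           │  └─ e
│           │     └─ n *
│           ├─ p
│           │  └─ a
│           │     └─ t
│           │        └─ a *
│           ├─ t
│           │  ├─ a *
│           │  └─ o
│           │     └─ r
│           │        └─ r
│           │           └─ o
│           │              └─ v
│           │                 └─ i *
│           └─ v
│              ├─ e
│              │  └─ n
│              │     └─ g
│              │        └─ a
│              │           └─ l *
│              └─ i
│                 └─ m
│                    └─ i
│                       └─ s
│                          └─ o *
└─ f
   └─ e
      └─ n *
Counting every labelled node above: 33.

33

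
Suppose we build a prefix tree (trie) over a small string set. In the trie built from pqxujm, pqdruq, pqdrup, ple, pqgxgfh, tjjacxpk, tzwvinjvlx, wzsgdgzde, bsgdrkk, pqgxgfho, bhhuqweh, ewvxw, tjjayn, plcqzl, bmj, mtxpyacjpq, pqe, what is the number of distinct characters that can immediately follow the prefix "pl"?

2

The children of the "pl" node are the distinct next characters among strings starting with "pl".
Characters that immediately follow "pl" among the stored strings: {c, e}.
That node has 2 child edges.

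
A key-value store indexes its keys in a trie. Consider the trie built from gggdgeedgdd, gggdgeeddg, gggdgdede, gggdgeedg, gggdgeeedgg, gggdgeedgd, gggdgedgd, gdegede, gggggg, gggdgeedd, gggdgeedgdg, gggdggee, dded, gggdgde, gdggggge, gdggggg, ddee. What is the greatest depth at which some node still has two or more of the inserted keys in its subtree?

Equivalently: take the maximum, over all pairs, of their longest common prefix length.
e.g. "gggdgeedgd" and "gggdgeedgdd" share the prefix "gggdgeedgd" of length 10; no pair shares a longer one.
Longest shared-prefix length: 10

10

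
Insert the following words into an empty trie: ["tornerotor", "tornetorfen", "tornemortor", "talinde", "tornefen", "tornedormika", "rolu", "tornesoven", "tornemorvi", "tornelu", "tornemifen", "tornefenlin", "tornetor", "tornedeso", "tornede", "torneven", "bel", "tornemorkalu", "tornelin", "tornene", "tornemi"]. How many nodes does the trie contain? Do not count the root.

75

Count nodes per top-level branch (shared prefixes stored once):
  'b'-branch (bel): 3 nodes
  'r'-branch (rolu): 4 nodes
  't'-branch (talinde, tornede, tornedeso, tornedormika, tornefen, tornefenlin, tornelin, tornelu, tornemi, tornemifen, tornemorkalu, tornemortor, tornemorvi, tornene, tornerotor, tornesoven, tornetor, tornetorfen, torneven): 68 nodes
Sum: 75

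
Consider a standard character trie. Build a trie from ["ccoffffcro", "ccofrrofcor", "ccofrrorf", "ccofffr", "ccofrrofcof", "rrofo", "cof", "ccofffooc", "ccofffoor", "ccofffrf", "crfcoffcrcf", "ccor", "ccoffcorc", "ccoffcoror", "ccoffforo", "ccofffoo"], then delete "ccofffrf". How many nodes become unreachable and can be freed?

1

A node on "ccofffrf"'s path can go only if nothing else ends at it or branches off below it.
The suffix "f" (1 node) is used only by "ccofffrf"; "ccofffr" is itself a stored word, so pruning stops there.
Nodes removed: 1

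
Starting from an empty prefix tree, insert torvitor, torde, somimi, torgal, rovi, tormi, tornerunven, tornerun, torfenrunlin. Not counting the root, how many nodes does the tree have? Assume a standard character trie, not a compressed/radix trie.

For each word, the new-node count is its length minus the longest prefix already in the trie:
  "torvitor" → 8 new (t, o, r, v, i, t, o, r)
  "torde" → prefix "tor" already present; 2 new (d, e)
  "somimi" → 6 new (s, o, m, i, m, i)
  "torgal" → prefix "tor" already present; 3 new (g, a, l)
  "rovi" → 4 new (r, o, v, i)
  "tormi" → prefix "tor" already present; 2 new (m, i)
  "tornerunven" → prefix "tor" already present; 8 new (n, e, r, u, n, v, e, n)
  "tornerun" → prefix "tornerun" already present; 0 new (none)
  "torfenrunlin" → prefix "tor" already present; 9 new (f, e, n, r, u, n, l, i, n)
Total nodes = 8 + 2 + 6 + 3 + 4 + 2 + 8 + 0 + 9 = 42

42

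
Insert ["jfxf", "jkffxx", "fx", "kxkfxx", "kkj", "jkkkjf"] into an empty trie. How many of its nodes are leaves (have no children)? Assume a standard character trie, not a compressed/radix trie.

A leaf is a node with no children — equivalently, the end of a word that is not a proper prefix of any other stored word.
Those words: "fx", "jfxf", "jkffxx", "jkkkjf", "kkj", "kxkfxx"
Leaf count: 6

6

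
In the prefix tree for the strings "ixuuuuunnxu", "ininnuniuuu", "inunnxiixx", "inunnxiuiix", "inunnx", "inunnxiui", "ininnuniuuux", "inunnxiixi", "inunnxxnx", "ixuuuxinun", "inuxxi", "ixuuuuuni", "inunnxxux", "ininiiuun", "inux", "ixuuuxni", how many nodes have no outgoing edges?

12

A leaf is a node with no children — equivalently, the end of a word that is not a proper prefix of any other stored word.
Those words: "ininiiuun", "ininnuniuuux", "inunnxiixi", "inunnxiixx", "inunnxiuiix", "inunnxxnx", "inunnxxux", "inuxxi", "ixuuuuuni", "ixuuuuunnxu", "ixuuuxinun", "ixuuuxni"
Leaf count: 12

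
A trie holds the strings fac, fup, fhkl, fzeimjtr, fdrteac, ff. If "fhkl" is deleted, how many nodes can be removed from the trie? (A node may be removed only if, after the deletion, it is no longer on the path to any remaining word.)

3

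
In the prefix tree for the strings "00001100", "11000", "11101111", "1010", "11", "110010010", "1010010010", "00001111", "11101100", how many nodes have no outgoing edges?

A leaf is a node with no children — equivalently, the end of a word that is not a proper prefix of any other stored word.
Those words: "00001100", "00001111", "1010010010", "11000", "110010010", "11101100", "11101111"
Leaf count: 7

7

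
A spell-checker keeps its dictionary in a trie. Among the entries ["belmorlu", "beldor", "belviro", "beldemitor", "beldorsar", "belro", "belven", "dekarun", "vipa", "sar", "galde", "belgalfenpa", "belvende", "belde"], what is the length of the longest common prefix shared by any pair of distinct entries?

The deepest shared node is where two words last agree before diverging.
"beldor" and "beldorsar" agree on "beldor" (6 characters) before diverging; nothing deeper is shared.
Longest shared-prefix length: 6

6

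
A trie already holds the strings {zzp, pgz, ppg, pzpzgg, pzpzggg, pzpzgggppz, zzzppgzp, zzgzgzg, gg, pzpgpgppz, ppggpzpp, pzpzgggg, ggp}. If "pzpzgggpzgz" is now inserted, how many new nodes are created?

3

"pzpzgggp" is already a path in the trie; the remaining "zgz" must be added.
New nodes needed: |"pzpzgggpzgz"| − 8 = 11 − 8 = 3.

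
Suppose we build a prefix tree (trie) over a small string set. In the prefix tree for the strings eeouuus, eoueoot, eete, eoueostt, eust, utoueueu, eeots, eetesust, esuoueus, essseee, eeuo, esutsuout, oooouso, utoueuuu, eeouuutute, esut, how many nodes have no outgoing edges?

14

A leaf is a node with no children — equivalently, the end of a word that is not a proper prefix of any other stored word.
Those words: "eeots", "eeouuus", "eeouuutute", "eetesust", "eeuo", "eoueoot", "eoueostt", "essseee", "esuoueus", "esutsuout", "eust", "oooouso", "utoueueu", "utoueuuu"
Leaf count: 14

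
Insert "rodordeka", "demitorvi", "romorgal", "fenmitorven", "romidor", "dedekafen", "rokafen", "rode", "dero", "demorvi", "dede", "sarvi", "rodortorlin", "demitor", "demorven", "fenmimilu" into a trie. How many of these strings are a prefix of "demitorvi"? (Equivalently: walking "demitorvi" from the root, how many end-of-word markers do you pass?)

2

Walk "demitorvi" from the root; an end-of-word marker is hit whenever a stored word is a prefix of "demitorvi".
Prefixes of the query that are stored words: "demitor", "demitorvi"
Count: 2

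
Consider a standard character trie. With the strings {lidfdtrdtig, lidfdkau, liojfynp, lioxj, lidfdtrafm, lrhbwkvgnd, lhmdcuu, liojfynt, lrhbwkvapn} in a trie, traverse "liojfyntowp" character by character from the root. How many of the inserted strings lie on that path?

1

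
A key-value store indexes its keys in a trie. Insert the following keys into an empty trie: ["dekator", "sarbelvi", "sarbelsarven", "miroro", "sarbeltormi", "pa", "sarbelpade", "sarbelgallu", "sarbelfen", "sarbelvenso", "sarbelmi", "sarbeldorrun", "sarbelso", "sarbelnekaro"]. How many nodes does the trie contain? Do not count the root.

65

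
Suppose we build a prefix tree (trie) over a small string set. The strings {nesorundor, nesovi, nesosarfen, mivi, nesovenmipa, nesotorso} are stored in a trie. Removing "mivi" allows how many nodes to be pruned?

4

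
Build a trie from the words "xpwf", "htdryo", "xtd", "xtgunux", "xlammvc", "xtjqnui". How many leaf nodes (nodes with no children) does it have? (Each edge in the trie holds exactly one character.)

Leaves are exactly the stored words that no other stored word extends.
Those words: "htdryo", "xlammvc", "xpwf", "xtd", "xtgunux", "xtjqnui"
Leaf count: 6

6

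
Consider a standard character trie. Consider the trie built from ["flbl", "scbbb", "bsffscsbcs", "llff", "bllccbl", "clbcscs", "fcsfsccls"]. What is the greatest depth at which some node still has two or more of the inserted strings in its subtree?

Look for the deepest trie node that still has at least two words in its subtree.
"bllccbl" and "bsffscsbcs" agree on "b" (1 characters) before diverging; nothing deeper is shared.
Longest shared-prefix length: 1

1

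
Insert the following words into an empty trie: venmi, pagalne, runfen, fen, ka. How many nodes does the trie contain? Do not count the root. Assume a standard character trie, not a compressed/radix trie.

23

Insert word by word; a character creates a node only if that edge doesn't already exist:
  "venmi" → 5 new (v, e, n, m, i)
  "pagalne" → 7 new (p, a, g, a, l, n, e)
  "runfen" → 6 new (r, u, n, f, e, n)
  "fen" → 3 new (f, e, n)
  "ka" → 2 new (k, a)
Total nodes = 5 + 7 + 6 + 3 + 2 = 23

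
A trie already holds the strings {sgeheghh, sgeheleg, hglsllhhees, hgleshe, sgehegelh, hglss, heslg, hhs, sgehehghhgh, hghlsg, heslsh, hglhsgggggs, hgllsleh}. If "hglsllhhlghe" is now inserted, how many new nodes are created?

4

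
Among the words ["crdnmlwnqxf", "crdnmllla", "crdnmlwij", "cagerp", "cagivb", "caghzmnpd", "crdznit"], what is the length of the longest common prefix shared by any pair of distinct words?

7

Look for the deepest trie node that still has at least two words in its subtree.
e.g. "crdnmlwij" and "crdnmlwnqxf" share the prefix "crdnmlw" of length 7; no pair shares a longer one.
Longest shared-prefix length: 7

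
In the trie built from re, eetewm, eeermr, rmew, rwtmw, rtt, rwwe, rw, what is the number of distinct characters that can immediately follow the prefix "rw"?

The children of the "rw" node are the distinct next characters among strings starting with "rw".
Characters that immediately follow "rw" among the stored strings: {t, w}.
That node has 2 child edges.

2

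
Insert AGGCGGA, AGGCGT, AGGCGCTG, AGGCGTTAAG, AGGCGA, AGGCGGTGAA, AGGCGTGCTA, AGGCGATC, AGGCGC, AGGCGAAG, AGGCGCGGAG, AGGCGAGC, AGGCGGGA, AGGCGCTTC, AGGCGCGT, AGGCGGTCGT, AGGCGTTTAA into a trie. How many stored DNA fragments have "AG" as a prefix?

17

Walk to "AG"; the words in its subtree are exactly those with that prefix.
Words under "AG": AGGCGA, AGGCGAAG, AGGCGAGC, AGGCGATC, AGGCGC, AGGCGCGGAG, AGGCGCGT, AGGCGCTG, AGGCGCTTC, AGGCGGA, AGGCGGGA, AGGCGGTCGT, AGGCGGTGAA, AGGCGT, AGGCGTGCTA, AGGCGTTAAG, AGGCGTTTAA
Count: 17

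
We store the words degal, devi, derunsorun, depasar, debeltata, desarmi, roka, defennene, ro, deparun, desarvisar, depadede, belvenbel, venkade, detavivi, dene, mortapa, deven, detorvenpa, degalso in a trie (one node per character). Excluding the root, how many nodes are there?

97

Trace insertions, counting only characters that open a new branch:
  "degal" → 5 new (d, e, g, a, l)
  "devi" → prefix "de" already present; 2 new (v, i)
  "derunsorun" → prefix "de" already present; 8 new (r, u, n, s, o, r, u, n)
  "depasar" → prefix "de" already present; 5 new (p, a, s, a, r)
  "debeltata" → prefix "de" already present; 7 new (b, e, l, t, a, t, a)
  "desarmi" → prefix "de" already present; 5 new (s, a, r, m, i)
  "roka" → 4 new (r, o, k, a)
  "defennene" → prefix "de" already present; 7 new (f, e, n, n, e, n, e)
  "ro" → prefix "ro" already present; 0 new (none)
  "deparun" → prefix "depa" already present; 3 new (r, u, n)
  "desarvisar" → prefix "desar" already present; 5 new (v, i, s, a, r)
  "depadede" → prefix "depa" already present; 4 new (d, e, d, e)
  "belvenbel" → 9 new (b, e, l, v, e, n, b, e, l)
  "venkade" → 7 new (v, e, n, k, a, d, e)
  "detavivi" → prefix "de" already present; 6 new (t, a, v, i, v, i)
  "dene" → prefix "de" already present; 2 new (n, e)
  "mortapa" → 7 new (m, o, r, t, a, p, a)
  "deven" → prefix "dev" already present; 2 new (e, n)
  "detorvenpa" → prefix "det" already present; 7 new (o, r, v, e, n, p, a)
  "degalso" → prefix "degal" already present; 2 new (s, o)
Total nodes = 5 + 2 + 8 + 5 + 7 + 5 + 4 + 7 + 0 + 3 + 5 + 4 + 9 + 7 + 6 + 2 + 7 + 2 + 7 + 2 = 97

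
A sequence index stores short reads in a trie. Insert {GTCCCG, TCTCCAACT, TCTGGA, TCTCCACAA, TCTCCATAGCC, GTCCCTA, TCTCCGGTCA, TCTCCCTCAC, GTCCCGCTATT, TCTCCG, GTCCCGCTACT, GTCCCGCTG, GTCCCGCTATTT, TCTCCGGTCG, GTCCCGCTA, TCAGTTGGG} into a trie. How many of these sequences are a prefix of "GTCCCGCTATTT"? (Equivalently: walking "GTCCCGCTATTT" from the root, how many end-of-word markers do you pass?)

Traverse "GTCCCGCTATTT" character by character; count nodes along the way that are marked as word ends.
Prefixes of the query that are stored words: "GTCCCG", "GTCCCGCTA", "GTCCCGCTATT", "GTCCCGCTATTT"
Count: 4

4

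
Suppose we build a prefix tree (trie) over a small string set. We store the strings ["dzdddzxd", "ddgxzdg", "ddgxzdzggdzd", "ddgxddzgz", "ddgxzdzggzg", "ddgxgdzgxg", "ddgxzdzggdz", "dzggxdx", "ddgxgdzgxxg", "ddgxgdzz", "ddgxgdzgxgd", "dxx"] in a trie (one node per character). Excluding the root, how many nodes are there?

44

Count nodes per top-level branch (shared prefixes stored once):
  'd'-branch (ddgxddzgz, ddgxgdzgxg, ddgxgdzgxgd, ddgxgdzgxxg, ddgxgdzz, ddgxzdg, ddgxzdzggdz, ddgxzdzggdzd, ddgxzdzggzg, dxx, dzdddzxd, dzggxdx): 44 nodes
Sum: 44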